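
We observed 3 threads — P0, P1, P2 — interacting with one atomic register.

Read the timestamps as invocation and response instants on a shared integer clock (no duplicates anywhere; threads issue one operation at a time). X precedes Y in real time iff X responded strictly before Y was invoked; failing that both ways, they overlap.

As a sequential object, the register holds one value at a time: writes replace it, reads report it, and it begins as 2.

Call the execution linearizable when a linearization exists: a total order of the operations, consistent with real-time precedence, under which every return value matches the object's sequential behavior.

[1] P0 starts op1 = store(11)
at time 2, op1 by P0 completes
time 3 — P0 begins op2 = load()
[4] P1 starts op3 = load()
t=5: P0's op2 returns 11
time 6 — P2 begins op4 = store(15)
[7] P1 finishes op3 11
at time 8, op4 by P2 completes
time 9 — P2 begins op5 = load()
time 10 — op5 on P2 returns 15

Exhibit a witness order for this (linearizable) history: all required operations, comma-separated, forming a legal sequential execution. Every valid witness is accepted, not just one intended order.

after step 1 (op1 store(11)): value 11
after step 2 (op2 load() → 11): value 11
after step 3 (op3 load() → 11): value 11
after step 4 (op4 store(15)): value 15
after step 5 (op5 load() → 15): value 15

op1, op2, op3, op4, op5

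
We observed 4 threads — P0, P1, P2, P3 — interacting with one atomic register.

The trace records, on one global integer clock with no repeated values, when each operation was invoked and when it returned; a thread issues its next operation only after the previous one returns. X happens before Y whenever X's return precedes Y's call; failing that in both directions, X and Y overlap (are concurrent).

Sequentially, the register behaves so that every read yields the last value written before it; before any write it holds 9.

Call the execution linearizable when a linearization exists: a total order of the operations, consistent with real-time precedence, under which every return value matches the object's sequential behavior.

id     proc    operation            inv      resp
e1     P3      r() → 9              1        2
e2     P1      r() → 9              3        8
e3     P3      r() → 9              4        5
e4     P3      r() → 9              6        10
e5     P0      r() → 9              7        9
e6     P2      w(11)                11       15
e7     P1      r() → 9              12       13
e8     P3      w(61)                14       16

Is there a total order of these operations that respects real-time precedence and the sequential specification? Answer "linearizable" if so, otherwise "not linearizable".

one valid linearization: e1, e2, e3, e4, e5, e7, e6, e8
after step 1 (e1 r() → 9): value 9
after step 2 (e2 r() → 9): value 9
after step 3 (e3 r() → 9): value 9
after step 4 (e4 r() → 9): value 9
after step 5 (e5 r() → 9): value 9
after step 6 (e7 r() → 9): value 9
after step 7 (e6 w(11)): value 11
after step 8 (e8 w(61)): value 61

linearizable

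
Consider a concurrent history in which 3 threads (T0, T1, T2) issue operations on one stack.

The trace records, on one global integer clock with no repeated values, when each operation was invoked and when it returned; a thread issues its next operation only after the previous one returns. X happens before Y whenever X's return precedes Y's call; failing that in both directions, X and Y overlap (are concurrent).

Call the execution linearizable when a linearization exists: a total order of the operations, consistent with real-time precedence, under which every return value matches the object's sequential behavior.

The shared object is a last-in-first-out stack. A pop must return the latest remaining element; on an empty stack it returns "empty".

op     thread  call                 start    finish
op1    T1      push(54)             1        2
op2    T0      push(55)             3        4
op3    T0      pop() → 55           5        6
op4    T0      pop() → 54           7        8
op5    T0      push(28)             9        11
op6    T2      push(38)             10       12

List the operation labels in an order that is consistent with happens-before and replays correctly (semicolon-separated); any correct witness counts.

op1; op2; op3; op4; op5; op6

after step 1 (op1 push(54)): stack <54>
after step 2 (op2 push(55)): stack <54,55>
after step 3 (op3 pop() → 55): stack <54>
after step 4 (op4 pop() → 54): stack <>
after step 5 (op5 push(28)): stack <28>
after step 6 (op6 push(38)): stack <28,38>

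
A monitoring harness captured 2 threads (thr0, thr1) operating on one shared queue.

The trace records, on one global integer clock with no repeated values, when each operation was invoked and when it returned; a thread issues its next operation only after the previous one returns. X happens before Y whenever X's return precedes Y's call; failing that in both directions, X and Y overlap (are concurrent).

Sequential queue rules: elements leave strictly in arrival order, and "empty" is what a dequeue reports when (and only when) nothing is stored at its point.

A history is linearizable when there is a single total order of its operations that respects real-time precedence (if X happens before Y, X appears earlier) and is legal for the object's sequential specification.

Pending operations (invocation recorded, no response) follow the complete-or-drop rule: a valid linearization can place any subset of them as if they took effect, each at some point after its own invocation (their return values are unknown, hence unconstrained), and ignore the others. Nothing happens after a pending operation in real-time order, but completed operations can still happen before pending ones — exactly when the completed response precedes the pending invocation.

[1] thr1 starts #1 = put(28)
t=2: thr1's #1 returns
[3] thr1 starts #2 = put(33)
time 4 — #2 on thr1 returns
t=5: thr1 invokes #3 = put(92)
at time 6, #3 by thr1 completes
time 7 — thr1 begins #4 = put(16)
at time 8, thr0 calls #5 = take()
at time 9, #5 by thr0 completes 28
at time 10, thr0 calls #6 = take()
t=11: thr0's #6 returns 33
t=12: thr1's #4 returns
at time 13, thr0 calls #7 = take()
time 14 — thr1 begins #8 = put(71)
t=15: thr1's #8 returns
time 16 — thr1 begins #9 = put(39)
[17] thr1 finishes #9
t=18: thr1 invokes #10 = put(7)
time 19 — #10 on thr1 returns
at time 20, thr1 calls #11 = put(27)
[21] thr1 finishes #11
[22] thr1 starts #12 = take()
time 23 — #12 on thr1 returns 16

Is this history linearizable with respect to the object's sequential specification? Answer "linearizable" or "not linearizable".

linearizable

witness order: #1, #2, #3, #4, #5, #6, #7, #8, #9, #10, #11, #12
step 1: #1 put(28) — queue <28>
step 2: #2 put(33) — queue <28,33>
step 3: #3 put(92) — queue <28,33,92>
step 4: #4 put(16) — queue <28,33,92,16>
step 5: #5 take() → 28 — queue <33,92,16>
step 6: #6 take() → 33 — queue <92,16>
step 7: #7 take() (pending, included) — queue <16>
step 8: #8 put(71) — queue <16,71>
step 9: #9 put(39) — queue <16,71,39>
step 10: #10 put(7) — queue <16,71,39,7>
step 11: #11 put(27) — queue <16,71,39,7,27>
step 12: #12 take() → 16 — queue <71,39,7,27>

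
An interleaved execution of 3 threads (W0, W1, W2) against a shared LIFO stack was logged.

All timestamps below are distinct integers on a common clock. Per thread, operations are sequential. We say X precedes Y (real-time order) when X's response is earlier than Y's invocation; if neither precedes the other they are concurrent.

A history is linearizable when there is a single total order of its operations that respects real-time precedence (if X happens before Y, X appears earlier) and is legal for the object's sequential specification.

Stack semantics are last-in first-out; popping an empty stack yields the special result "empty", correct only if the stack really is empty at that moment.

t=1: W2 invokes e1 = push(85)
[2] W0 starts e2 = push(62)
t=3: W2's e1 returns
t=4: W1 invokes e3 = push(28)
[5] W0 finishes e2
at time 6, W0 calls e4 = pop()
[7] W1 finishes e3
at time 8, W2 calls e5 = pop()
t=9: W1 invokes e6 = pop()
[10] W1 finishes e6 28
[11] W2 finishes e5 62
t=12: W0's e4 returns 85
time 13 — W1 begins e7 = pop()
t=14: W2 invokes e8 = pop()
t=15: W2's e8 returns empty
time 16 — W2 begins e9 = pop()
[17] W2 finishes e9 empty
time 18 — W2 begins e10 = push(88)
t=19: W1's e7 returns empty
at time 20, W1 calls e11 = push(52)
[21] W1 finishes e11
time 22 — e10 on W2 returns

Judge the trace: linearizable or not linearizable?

witness order: e1, e2, e3, e6, e5, e4, e7, e8, e9, e10, e11
1. e1 push(85), leaving stack <85>
2. e2 push(62), leaving stack <85,62>
3. e3 push(28), leaving stack <85,62,28>
4. e6 pop() → 28, leaving stack <85,62>
5. e5 pop() → 62, leaving stack <85>
6. e4 pop() → 85, leaving stack <>
7. e7 pop() → empty, leaving stack <>
8. e8 pop() → empty, leaving stack <>
9. e9 pop() → empty, leaving stack <>
10. e10 push(88), leaving stack <88>
11. e11 push(52), leaving stack <88,52>

linearizable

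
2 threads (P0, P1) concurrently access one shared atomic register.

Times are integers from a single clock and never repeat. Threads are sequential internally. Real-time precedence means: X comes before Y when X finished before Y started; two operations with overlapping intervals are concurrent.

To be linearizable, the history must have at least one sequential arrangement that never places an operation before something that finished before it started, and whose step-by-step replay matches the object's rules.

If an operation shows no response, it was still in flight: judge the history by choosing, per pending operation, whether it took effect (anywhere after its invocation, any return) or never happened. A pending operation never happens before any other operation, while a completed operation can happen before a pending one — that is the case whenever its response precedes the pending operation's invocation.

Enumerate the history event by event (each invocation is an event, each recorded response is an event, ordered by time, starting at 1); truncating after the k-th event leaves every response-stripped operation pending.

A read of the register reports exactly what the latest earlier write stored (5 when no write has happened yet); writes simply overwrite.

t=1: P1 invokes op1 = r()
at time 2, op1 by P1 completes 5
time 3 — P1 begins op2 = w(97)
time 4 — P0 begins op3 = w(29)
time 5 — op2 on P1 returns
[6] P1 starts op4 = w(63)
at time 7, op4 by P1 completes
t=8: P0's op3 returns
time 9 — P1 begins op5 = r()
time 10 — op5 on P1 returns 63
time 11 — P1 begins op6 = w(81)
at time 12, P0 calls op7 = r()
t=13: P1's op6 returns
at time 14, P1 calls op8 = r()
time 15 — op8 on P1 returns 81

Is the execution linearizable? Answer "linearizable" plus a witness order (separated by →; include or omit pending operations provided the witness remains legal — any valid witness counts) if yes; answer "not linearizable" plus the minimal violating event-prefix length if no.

linearizable — witness: op1 → op2 → op3 → op4 → op5 → op6 → op7 → op8

1. op1 r() → 5, leaving value 5
2. op2 w(97), leaving value 97
3. op3 w(29), leaving value 29
4. op4 w(63), leaving value 63
5. op5 r() → 63, leaving value 63
6. op6 w(81), leaving value 81
7. op7 r() (pending, included), leaving value 81
8. op8 r() → 81, leaving value 81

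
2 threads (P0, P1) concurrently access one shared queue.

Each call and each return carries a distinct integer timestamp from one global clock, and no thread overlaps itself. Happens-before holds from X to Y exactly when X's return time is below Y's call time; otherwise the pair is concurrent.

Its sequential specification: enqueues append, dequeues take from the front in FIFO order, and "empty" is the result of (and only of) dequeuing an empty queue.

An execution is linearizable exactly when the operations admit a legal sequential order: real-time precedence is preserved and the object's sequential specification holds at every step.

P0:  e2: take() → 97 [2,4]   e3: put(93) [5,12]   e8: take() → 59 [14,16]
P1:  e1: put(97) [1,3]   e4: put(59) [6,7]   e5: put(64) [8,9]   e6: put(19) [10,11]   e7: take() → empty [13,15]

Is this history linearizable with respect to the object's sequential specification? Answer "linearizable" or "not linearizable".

not linearizable

the violation lands at event 15, e7's response at time 15: events 1..14 linearize, events 1..15 do not
8 orders of the 7 completed queue ops respect real time; none is legal
completion choices over the 1 pending operation (e8) were checked; none helps
for example e1, e2, e3, e4, e5, e6, e7 (pending dropped) fails at step 7: e7 take() → empty is not legal there
for example e1, e2, e4, e3, e5, e6, e7 (pending dropped) fails at step 7: e7 take() → empty is not legal there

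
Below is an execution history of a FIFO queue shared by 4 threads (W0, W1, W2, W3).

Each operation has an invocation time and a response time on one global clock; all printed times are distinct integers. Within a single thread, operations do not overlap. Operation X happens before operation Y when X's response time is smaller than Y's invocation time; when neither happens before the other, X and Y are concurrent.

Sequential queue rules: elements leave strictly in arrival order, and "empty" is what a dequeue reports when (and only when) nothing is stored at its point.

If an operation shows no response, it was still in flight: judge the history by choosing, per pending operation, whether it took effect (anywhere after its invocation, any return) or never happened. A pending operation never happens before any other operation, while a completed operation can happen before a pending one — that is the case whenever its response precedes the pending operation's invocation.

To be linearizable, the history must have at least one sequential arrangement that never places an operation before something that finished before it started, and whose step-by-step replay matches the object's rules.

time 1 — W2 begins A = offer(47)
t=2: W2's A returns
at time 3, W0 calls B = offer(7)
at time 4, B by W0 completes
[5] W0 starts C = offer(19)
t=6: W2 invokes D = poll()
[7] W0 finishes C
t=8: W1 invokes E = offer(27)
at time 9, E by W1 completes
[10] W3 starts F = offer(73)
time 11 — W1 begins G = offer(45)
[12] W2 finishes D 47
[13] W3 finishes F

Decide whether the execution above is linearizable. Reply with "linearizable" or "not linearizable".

witness order: A, B, C, D, E, F
step 1: A offer(47) — queue <47>
step 2: B offer(7) — queue <47,7>
step 3: C offer(19) — queue <47,7,19>
step 4: D poll() → 47 — queue <7,19>
step 5: E offer(27) — queue <7,19,27>
step 6: F offer(73) — queue <7,19,27,73>

linearizable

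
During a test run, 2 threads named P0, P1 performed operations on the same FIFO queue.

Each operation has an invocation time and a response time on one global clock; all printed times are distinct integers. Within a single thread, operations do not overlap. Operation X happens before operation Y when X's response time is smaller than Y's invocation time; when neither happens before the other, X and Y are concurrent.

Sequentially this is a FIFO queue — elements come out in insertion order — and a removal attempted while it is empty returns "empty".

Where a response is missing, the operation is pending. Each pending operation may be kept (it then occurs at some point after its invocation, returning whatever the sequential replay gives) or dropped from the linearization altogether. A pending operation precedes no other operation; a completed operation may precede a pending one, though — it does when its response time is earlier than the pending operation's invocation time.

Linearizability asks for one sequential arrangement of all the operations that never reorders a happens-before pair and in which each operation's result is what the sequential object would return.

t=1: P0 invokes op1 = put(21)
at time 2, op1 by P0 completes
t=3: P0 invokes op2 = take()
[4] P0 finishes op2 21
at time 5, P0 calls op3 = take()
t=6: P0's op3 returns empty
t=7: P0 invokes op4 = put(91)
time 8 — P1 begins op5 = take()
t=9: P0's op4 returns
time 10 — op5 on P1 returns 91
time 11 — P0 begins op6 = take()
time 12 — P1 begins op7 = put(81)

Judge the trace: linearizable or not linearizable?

linearizable

witness order: op1, op2, op3, op4, op5
step 1: op1 put(21) — queue <21>
step 2: op2 take() → 21 — queue <>
step 3: op3 take() → empty — queue <>
step 4: op4 put(91) — queue <91>
step 5: op5 take() → 91 — queue <>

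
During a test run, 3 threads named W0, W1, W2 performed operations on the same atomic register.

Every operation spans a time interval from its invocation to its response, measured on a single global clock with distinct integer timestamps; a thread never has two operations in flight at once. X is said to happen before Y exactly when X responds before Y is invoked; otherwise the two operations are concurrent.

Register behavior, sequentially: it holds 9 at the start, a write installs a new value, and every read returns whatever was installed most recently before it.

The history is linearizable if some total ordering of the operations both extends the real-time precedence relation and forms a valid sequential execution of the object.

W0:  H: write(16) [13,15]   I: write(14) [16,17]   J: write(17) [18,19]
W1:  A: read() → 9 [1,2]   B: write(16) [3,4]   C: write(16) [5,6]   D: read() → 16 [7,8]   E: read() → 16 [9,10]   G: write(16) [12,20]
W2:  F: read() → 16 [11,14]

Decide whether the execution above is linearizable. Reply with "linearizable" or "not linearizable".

linearizable

one valid linearization: A, B, C, D, E, F, G, H, I, J
after step 1 (A read() → 9): value 9
after step 2 (B write(16)): value 16
after step 3 (C write(16)): value 16
after step 4 (D read() → 16): value 16
after step 5 (E read() → 16): value 16
after step 6 (F read() → 16): value 16
after step 7 (G write(16)): value 16
after step 8 (H write(16)): value 16
after step 9 (I write(14)): value 14
after step 10 (J write(17)): value 17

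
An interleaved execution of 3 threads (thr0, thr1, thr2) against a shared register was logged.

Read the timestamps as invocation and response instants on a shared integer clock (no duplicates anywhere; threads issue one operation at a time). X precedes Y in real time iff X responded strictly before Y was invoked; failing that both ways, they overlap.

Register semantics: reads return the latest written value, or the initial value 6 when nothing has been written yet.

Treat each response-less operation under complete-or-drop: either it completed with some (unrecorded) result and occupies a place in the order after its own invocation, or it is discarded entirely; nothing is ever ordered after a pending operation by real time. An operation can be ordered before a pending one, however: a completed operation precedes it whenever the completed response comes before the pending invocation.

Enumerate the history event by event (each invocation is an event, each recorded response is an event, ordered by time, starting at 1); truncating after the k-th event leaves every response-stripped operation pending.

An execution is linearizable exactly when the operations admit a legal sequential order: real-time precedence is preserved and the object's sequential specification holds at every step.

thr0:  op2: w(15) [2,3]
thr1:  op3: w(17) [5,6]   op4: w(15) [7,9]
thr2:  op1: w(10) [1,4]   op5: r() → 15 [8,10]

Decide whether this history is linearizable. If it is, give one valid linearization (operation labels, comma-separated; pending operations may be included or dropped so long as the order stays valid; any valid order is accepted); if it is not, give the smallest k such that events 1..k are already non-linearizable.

step 1: op1 w(10) — value 10
step 2: op2 w(15) — value 15
step 3: op3 w(17) — value 17
step 4: op4 w(15) — value 15
step 5: op5 r() → 15 — value 15

linearizable — witness: op1, op2, op3, op4, op5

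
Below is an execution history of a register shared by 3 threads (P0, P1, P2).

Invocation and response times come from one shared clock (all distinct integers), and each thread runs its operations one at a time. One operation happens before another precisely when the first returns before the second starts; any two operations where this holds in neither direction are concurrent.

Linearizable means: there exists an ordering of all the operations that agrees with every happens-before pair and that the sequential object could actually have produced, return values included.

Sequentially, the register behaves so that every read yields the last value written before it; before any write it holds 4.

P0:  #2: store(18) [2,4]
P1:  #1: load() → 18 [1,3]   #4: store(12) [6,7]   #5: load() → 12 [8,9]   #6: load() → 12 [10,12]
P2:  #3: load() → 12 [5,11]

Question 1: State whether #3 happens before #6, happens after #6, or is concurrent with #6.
concurrent

#3 spans [5,11], #6 spans [10,12]
the intervals overlap in both directions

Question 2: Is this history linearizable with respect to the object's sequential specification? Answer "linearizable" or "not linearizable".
linearizable

a witness: #2, #1, #4, #3, #5, #6
1. #2 store(18), leaving value 18
2. #1 load() → 18, leaving value 18
3. #4 store(12), leaving value 12
4. #3 load() → 12, leaving value 12
5. #5 load() → 12, leaving value 12
6. #6 load() → 12, leaving value 12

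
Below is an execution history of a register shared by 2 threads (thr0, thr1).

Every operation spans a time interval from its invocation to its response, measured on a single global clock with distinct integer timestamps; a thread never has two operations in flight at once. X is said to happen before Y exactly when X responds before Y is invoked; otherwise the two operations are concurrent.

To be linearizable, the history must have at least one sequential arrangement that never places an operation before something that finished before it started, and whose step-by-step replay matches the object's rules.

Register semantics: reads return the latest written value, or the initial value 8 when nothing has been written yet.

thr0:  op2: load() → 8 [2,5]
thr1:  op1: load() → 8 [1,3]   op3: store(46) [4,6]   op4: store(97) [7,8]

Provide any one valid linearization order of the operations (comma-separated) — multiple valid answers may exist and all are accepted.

op1, op2, op3, op4

1. op1 load() → 8, leaving value 8
2. op2 load() → 8, leaving value 8
3. op3 store(46), leaving value 46
4. op4 store(97), leaving value 97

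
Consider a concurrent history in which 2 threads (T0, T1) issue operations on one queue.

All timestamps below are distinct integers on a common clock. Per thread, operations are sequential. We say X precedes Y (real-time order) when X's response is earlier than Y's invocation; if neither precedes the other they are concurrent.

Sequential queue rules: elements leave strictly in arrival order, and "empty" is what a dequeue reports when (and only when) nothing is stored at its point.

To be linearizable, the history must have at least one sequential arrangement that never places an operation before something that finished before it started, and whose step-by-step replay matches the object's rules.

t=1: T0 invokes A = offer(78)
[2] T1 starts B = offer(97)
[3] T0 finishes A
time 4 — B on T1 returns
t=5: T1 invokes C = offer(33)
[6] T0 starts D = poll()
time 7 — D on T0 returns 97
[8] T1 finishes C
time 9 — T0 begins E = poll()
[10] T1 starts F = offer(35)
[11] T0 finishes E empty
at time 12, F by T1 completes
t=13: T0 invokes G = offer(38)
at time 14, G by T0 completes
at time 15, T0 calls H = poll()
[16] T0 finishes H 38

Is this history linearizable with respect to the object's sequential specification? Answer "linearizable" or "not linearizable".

not linearizable

already the first 11 events (up to E's response at time 11) admit no linearization; the first 10 still do
real-time-consistent orders of the 5 completed operations: 4 — all fail the queue replay
no completion choice of the 1 pending operation (F) rescues it — every subset was tried
take A, B, C, D, E (pending dropped): step 4 already fails, because D poll() → 97 cannot occur there
take A, B, D, C, E (pending dropped): step 3 already fails, because D poll() → 97 cannot occur there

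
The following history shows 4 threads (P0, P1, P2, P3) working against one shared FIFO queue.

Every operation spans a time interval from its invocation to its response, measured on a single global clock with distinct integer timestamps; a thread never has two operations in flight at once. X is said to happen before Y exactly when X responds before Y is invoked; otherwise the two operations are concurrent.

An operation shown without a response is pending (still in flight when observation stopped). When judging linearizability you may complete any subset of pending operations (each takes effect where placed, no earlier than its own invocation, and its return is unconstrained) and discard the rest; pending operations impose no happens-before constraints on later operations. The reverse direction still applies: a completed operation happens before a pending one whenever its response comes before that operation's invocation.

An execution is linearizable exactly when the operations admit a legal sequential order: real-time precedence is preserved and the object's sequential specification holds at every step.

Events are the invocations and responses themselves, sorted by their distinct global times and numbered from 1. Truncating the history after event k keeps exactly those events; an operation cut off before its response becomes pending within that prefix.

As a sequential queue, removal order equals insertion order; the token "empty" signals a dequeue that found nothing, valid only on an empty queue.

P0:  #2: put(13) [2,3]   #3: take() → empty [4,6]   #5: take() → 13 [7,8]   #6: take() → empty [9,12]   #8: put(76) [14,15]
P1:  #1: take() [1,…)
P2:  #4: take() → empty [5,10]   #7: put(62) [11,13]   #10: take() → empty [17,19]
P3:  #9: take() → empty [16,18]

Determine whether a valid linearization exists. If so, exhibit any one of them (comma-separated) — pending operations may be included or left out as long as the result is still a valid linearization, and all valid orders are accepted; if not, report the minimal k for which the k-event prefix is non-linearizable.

not linearizable — minimal violating prefix: 8 events

events 1..7 are fine; event 8 — the response of #5 at time 8 — makes the prefix non-linearizable
one real-time candidate order over the 3 completed operations — the FIFO queue replay rejects it
no completion choice of the 2 pending operations (#1, #4) rescues it — every subset was tried
one such order, #2, #3, #5 (pending dropped), breaks at step 2 where #3 take() → empty is illegal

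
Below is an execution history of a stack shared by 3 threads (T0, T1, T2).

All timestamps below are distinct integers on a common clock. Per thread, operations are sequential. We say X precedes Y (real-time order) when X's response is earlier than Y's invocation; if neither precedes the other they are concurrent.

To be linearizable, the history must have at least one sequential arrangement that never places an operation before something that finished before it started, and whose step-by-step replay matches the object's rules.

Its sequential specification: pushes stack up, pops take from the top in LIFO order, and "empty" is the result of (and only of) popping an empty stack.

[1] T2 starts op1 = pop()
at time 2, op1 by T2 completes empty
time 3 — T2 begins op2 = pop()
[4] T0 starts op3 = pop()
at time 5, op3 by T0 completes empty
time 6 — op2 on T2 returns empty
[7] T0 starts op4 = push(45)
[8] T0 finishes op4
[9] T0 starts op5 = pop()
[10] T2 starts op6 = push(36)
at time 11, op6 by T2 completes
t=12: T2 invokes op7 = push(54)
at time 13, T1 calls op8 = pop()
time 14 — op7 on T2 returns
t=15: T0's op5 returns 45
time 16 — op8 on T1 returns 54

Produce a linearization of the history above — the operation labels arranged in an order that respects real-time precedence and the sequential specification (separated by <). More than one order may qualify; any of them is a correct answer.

after step 1 (op1 pop() → empty): stack <>
after step 2 (op2 pop() → empty): stack <>
after step 3 (op3 pop() → empty): stack <>
after step 4 (op4 push(45)): stack <45>
after step 5 (op5 pop() → 45): stack <>
after step 6 (op6 push(36)): stack <36>
after step 7 (op7 push(54)): stack <36,54>
after step 8 (op8 pop() → 54): stack <36>

op1 < op2 < op3 < op4 < op5 < op6 < op7 < op8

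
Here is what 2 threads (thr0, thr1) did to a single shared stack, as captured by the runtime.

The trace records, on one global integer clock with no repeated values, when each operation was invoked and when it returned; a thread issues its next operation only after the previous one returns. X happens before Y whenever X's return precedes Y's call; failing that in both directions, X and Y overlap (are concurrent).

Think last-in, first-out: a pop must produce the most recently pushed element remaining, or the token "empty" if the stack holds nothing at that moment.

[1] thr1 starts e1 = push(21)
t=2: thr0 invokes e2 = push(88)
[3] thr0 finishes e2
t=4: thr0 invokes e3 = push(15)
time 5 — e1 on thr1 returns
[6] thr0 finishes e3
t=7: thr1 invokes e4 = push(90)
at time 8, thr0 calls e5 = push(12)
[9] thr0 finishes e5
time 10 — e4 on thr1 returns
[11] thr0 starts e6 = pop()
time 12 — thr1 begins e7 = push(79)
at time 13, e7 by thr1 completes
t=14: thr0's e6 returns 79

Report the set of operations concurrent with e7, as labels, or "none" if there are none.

e6

overlap test against e7 [12,13]: concurrent iff the interval meets 12..13
e1 [1,5]: before
e2 [2,3]: before
e3 [4,6]: before
e4 [7,10]: before
e5 [8,9]: before
e6 [11,14]: concurrent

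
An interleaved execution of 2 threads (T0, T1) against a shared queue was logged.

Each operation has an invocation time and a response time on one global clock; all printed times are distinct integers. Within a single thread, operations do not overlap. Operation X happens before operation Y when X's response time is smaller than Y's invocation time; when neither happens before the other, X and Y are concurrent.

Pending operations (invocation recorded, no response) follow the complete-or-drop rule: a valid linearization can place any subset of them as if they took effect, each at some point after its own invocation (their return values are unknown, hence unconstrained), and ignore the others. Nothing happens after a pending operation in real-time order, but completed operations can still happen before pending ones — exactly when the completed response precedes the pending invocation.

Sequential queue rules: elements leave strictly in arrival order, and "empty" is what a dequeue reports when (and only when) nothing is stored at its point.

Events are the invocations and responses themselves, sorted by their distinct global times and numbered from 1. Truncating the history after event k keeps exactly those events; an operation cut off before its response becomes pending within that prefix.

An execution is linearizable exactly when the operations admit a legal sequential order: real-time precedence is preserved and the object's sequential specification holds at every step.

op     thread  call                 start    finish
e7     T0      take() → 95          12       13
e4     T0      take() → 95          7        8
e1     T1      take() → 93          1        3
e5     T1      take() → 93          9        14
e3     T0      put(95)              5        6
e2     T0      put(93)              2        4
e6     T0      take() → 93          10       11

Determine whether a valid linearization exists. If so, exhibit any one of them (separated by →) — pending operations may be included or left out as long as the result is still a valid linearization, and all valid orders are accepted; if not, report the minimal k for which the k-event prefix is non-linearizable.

the violation lands at event 11, e6's response at time 11: events 1..10 linearize, events 1..11 do not
checked exhaustively: 2 real-time-consistent orders of 5 completed operations, zero legal queue replays
every completion of the 1 pending operation (e5) was checked; none linearizes
for example e1, e2, e3, e4, e6 (pending dropped) fails at step 1: e1 take() → 93 is not legal there
for example e2, e1, e3, e4, e6 (pending dropped) fails at step 5: e6 take() → 93 is not legal there

not linearizable — minimal violating prefix: 11 events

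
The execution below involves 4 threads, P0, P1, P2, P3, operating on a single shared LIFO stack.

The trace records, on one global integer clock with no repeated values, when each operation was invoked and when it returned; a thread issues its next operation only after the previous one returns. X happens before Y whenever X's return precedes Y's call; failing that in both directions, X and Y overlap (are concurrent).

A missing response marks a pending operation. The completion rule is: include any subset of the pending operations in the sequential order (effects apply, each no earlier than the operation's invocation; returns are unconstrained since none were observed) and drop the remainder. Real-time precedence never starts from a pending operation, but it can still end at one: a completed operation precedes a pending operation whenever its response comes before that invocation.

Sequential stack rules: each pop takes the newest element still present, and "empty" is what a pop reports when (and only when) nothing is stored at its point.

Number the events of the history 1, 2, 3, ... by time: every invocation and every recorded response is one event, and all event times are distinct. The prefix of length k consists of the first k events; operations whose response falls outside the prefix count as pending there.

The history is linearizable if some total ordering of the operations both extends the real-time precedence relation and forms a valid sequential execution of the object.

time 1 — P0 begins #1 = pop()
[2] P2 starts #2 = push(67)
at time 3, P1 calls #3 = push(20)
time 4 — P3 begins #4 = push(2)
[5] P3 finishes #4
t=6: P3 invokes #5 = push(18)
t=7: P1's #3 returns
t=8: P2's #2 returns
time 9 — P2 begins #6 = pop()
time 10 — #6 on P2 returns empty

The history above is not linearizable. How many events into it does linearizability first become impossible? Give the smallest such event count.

10

events 1..9 are linearizable, e.g. via #1, #2, #3, #4:
step 1: #1 pop() (pending, included) — stack <>
step 2: #2 push(67) — stack <67>
step 3: #3 push(20) — stack <67,20>
step 4: #4 push(2) — stack <67,20,2>
include event 10 — #6 responding at 10 — and every candidate order breaks
including or dropping the 2 pending operations (#1, #5) in any combination fails
one such order, #2, #3, #4, #6 (pending dropped), breaks at step 4 where #6 pop() → empty is illegal
one such order, #2, #4, #3, #6 (pending dropped), breaks at step 4 where #6 pop() → empty is illegal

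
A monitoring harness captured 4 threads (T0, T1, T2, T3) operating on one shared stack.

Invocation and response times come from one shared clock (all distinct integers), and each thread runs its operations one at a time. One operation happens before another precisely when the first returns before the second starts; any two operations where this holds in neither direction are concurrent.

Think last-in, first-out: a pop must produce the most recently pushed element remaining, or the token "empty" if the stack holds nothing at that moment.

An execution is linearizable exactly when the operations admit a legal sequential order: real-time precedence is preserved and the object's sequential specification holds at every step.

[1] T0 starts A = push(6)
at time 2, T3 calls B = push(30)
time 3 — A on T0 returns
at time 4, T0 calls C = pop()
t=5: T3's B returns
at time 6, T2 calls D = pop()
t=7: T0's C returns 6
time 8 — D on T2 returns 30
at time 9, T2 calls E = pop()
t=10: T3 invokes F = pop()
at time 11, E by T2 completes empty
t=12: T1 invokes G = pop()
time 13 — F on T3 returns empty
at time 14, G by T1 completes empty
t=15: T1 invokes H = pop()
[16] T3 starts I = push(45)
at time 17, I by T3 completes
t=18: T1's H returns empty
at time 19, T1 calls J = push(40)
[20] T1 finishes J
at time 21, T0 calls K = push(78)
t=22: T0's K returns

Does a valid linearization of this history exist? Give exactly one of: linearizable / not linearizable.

linearizable

a witness: A, B, D, C, E, F, G, H, I, J, K
after step 1 (A push(6)): stack <6>
after step 2 (B push(30)): stack <6,30>
after step 3 (D pop() → 30): stack <6>
after step 4 (C pop() → 6): stack <>
after step 5 (E pop() → empty): stack <>
after step 6 (F pop() → empty): stack <>
after step 7 (G pop() → empty): stack <>
after step 8 (H pop() → empty): stack <>
after step 9 (I push(45)): stack <45>
after step 10 (J push(40)): stack <45,40>
after step 11 (K push(78)): stack <45,40,78>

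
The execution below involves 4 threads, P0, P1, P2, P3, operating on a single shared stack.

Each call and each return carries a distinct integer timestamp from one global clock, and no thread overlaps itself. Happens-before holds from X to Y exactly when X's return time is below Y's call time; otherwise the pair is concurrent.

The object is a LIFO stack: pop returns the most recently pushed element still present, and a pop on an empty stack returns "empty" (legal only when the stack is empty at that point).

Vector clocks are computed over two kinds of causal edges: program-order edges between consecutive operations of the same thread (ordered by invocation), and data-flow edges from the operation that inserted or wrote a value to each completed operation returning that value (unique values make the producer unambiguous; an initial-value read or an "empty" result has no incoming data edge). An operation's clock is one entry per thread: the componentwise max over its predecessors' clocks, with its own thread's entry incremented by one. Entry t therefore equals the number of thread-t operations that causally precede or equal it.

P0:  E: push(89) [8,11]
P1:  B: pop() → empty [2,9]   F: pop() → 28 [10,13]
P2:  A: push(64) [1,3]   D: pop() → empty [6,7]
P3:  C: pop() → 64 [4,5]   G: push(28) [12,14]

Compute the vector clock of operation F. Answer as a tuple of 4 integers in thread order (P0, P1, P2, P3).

VC(A, invoked at 1): no causal predecessors; +1 on P2 → (0, 0, 1, 0)
VC(B, invoked at 2): no causal predecessors; +1 on P1 → (0, 1, 0, 0)
VC(E, invoked at 8): no causal predecessors; +1 on P0 → (1, 0, 0, 0)
invoked at 4, C merges VC(A)=(0, 0, 1, 0) and bumps P3's slot → (0, 0, 1, 1)
invoked at 6, D merges VC(A)=(0, 0, 1, 0) and bumps P2's slot → (0, 0, 2, 0)
invoked at 12, G merges VC(C)=(0, 0, 1, 1) and bumps P3's slot → (0, 0, 1, 2)
invoked at 10, F merges VC(B)=(0, 1, 0, 0), VC(G)=(0, 0, 1, 2) and bumps P1's slot → (0, 2, 1, 2)
target: VC(F) = (0, 2, 1, 2)

(0, 2, 1, 2)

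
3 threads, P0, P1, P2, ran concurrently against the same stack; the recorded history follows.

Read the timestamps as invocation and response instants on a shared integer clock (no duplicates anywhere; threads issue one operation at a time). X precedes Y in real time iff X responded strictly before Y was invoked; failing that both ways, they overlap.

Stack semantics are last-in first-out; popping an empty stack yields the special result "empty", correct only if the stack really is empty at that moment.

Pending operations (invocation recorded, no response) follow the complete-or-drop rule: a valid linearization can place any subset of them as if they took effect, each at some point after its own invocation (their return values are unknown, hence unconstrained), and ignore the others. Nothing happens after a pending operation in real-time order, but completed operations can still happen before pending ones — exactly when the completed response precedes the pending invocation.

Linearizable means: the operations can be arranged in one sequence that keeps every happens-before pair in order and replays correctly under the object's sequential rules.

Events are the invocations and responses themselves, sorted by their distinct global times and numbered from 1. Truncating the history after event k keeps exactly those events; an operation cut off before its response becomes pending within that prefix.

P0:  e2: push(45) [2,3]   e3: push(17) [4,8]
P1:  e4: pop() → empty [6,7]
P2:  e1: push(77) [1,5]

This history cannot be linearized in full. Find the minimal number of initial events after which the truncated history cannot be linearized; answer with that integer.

7

one valid order for events 1..6 is e1, e2:
step 1: e1 push(77) — stack <77>
step 2: e2 push(45) — stack <77,45>
at event 7 (e4's time-7 response) nothing linearizes any more
no completion choice of the 1 pending operation (e3) rescues it — every subset was tried
e.g. e1, e2, e4 (pending dropped): illegal at step 3, since e4 pop() → empty cannot apply there
e.g. e2, e1, e4 (pending dropped): illegal at step 3, since e4 pop() → empty cannot apply there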